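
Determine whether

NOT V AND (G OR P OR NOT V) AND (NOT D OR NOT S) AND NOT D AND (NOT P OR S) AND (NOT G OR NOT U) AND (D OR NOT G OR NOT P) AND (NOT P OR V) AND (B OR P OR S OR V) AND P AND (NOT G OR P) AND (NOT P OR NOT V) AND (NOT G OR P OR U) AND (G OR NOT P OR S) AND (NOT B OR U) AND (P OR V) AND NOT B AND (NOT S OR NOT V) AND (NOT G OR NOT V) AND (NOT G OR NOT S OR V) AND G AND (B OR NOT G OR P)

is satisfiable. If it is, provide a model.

UNSATISFIABLE

Case P = True:
  (NOT V) forces V = False.
  Clause (NOT P OR V) is falsified — contradiction.
Case P = False:
  Clause (P) is falsified — contradiction.
Both cases fail, so the formula is unsatisfiable.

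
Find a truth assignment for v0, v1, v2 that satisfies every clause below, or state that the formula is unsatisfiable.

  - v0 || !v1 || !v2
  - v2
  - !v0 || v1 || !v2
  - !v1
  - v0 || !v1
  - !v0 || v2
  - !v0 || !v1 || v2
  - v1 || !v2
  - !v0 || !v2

Case v1 = True:
  Clause (!v1) is falsified — contradiction.
Case v1 = False:
  (v2) forces v2 = True.
  Clause (v1 || !v2) is falsified — contradiction.
Both cases fail, so the formula is unsatisfiable.

The formula is unsatisfiable.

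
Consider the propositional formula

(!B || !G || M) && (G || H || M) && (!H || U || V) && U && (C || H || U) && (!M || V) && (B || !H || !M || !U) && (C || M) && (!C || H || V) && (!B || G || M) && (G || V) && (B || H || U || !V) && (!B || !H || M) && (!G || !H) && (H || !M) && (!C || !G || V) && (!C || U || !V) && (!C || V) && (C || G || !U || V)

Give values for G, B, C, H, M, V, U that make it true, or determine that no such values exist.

G: False, B: False, C: True, H: True, M: False, V: True, U: True

Unit clause (U) forces U = True.
Set G = False.
  then (G || V) forces V = True.
Set B = False.
Try C = False:
  (C || M) forces M = True.
  (B || !H || !M || !U) forces H = False.
  clause (H || !M) is falsified — backtrack.
So C = True.
Set H = True.
  then (B || !H || !M || !U) forces M = False.
All clauses satisfied.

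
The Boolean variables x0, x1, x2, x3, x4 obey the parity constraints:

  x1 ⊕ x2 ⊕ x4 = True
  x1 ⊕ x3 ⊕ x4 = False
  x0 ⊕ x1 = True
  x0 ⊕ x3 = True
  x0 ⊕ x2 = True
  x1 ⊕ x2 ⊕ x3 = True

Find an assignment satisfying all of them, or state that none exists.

Adding constraints 1, 2, 4, 5 mod 2: every variable appears an even number of times on the left, so the left side is 0.
But the right sides sum to 1 (mod 2). 0 ≠ 1 — the system is inconsistent.

The formula is unsatisfiable.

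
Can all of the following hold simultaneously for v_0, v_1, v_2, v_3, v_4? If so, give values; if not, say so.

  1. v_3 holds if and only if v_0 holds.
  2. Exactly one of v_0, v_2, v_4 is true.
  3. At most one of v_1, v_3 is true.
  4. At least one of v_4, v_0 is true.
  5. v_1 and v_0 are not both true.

v_0 = True, v_1 = False, v_2 = False, v_3 = True, v_4 = False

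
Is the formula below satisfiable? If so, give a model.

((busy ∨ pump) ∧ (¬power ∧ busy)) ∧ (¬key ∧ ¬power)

power: False, busy: True, pump: False, key: False

  (busy ∨ pump) ∧ (¬power ∧ busy) = True
    busy ∨ pump = True
    ¬power ∧ busy = True
      ¬power = True
  ¬key ∧ ¬power = True
    ¬key = True
    ¬power = True
Both conjuncts True, so the formula holds.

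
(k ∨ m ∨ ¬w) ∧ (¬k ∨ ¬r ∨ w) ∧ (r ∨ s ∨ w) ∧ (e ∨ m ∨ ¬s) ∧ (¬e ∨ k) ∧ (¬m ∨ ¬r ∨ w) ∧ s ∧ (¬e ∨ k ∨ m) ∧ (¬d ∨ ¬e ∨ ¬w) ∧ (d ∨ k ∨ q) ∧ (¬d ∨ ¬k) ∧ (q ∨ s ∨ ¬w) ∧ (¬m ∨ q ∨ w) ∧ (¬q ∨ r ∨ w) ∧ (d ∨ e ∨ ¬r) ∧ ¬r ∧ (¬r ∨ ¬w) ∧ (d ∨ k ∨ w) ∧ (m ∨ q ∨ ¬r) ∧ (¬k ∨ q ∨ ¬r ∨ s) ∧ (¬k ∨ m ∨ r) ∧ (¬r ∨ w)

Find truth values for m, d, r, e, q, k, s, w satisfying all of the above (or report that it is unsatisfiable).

m = True, d = False, r = False, e = True, q = True, k = True, s = True, w = True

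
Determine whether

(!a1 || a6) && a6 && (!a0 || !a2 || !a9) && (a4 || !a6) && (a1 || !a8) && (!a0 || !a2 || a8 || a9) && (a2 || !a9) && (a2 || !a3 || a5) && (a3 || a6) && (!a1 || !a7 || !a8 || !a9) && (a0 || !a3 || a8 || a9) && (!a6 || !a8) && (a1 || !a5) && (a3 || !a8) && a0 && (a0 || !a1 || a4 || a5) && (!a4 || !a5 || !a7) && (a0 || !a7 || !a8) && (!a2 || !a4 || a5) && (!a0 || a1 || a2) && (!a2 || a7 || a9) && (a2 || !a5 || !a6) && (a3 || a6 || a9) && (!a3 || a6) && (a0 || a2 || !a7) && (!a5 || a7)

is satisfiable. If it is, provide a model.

a0 = True; a1 = True; a2 = False; a3 = False; a4 = True; a5 = False; a6 = True; a7 = False; a8 = False; a9 = False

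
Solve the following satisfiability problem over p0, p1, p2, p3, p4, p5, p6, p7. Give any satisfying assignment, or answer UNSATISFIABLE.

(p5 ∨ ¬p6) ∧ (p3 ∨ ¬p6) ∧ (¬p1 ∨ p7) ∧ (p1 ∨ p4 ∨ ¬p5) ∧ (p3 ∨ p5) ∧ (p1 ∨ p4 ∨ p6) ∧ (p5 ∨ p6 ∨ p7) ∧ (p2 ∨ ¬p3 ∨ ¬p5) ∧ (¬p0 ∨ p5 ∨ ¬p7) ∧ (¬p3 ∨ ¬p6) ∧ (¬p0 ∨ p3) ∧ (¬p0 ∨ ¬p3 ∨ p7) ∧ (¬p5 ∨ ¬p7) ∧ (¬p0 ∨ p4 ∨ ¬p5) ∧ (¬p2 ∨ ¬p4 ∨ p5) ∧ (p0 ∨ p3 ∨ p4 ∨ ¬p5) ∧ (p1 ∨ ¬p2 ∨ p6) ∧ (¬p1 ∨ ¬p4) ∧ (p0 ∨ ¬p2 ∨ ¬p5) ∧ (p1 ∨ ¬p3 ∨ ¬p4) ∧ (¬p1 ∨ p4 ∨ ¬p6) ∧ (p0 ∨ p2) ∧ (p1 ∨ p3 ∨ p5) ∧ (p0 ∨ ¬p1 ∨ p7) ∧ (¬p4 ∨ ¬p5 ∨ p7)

Try p0 = True:
  (¬p0 ∨ p3) forces p3 = True.
  (¬p3 ∨ ¬p6) forces p6 = False.
  (¬p0 ∨ ¬p3 ∨ p7) forces p7 = True.
  (¬p0 ∨ p5 ∨ ¬p7) forces p5 = True.
  clause (¬p5 ∨ ¬p7) is falsified — backtrack.
So p0 = False.
  then (p0 ∨ p2) forces p2 = True.
  then (p0 ∨ ¬p2 ∨ ¬p5) forces p5 = False.
  then (p5 ∨ ¬p6) forces p6 = False.
  then (p3 ∨ p5) forces p3 = True.
  then (p5 ∨ p6 ∨ p7) forces p7 = True.
  then (¬p2 ∨ ¬p4 ∨ p5) forces p4 = False.
  then (p1 ∨ ¬p2 ∨ p6) forces p1 = True.
All clauses satisfied.

p0: False; p1: True; p2: True; p3: True; p4: False; p5: False; p6: False; p7: True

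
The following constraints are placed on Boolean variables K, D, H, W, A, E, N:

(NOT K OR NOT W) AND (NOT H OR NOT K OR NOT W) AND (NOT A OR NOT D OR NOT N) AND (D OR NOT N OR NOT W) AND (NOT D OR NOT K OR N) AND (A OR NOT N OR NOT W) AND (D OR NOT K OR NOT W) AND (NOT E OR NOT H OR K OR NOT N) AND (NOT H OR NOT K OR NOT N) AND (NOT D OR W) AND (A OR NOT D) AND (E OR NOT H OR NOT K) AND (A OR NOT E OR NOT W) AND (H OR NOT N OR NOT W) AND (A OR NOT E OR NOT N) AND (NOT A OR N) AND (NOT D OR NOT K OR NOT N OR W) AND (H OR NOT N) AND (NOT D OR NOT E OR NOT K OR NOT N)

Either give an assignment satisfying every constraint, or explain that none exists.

Set K = False.
Try D = True:
  (NOT D OR W) forces W = True.
  (A OR NOT D) forces A = True.
  (NOT A OR NOT D OR NOT N) forces N = False.
  clause (NOT A OR N) is falsified — backtrack.
So D = False.
Set H = False.
  then (H OR NOT N) forces N = False.
  then (NOT A OR N) forces A = False.
Set W = False.
Set E = False.
All clauses satisfied.

K = False, D = False, H = False, W = False, A = False, E = False, N = False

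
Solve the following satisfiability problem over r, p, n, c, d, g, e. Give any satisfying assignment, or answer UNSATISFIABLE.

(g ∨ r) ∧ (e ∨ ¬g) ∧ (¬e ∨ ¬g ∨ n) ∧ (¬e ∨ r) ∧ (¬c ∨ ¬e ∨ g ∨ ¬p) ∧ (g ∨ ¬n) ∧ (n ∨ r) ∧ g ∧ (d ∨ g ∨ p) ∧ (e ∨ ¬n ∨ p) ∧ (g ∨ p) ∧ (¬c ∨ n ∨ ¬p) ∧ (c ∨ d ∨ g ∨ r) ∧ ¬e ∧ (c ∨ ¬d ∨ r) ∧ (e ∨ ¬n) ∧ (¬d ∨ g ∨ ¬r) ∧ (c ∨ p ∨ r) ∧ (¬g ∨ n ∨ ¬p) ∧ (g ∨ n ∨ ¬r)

Case g = True:
  (e ∨ ¬g) forces e = True.
  Clause (¬e) is falsified — contradiction.
Case g = False:
  Clause (g) is falsified — contradiction.
Both cases fail, so the formula is unsatisfiable.

UNSATISFIABLE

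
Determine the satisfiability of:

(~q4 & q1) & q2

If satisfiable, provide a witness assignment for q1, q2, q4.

q1 = True, q2 = True, q4 = False

  ~q4 & q1 = True
    ~q4 = True
Both conjuncts True, so the formula holds.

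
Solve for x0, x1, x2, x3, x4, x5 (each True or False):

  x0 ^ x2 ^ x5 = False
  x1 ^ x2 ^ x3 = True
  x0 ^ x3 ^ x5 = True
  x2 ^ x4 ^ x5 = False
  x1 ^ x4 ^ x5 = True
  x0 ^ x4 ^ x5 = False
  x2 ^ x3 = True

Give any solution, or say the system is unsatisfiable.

x0 = True, x1 = False, x2 = True, x3 = False, x4 = True, x5 = False

x0 ^ x2 ^ x5 = T ^ T ^ F = False ✓
x1 ^ x2 ^ x3 = F ^ T ^ F = True ✓
x0 ^ x3 ^ x5 = T ^ F ^ F = True ✓
x2 ^ x4 ^ x5 = T ^ T ^ F = False ✓
x1 ^ x4 ^ x5 = F ^ T ^ F = True ✓
x0 ^ x4 ^ x5 = T ^ T ^ F = False ✓
x2 ^ x3 = T ^ F = True ✓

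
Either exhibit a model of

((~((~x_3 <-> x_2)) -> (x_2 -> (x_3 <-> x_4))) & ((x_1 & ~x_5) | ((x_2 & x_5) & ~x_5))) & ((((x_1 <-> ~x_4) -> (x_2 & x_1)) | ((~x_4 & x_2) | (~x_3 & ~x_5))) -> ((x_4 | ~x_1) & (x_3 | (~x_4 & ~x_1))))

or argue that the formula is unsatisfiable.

x_1=T, x_2=F, x_3=T, x_4=F, x_5=F

  (~((~x_3 <-> x_2)) -> (x_2 -> (x_3 <-> x_4))) & ((x_1 & ~x_5) | ((x_2 & x_5) & ~x_5)) = True
    ~((~x_3 <-> x_2)) -> (x_2 -> (x_3 <-> x_4)) = True
      ~((~x_3 <-> x_2)) = False
        ~x_3 <-> x_2 = True
          ~x_3 = False
      x_2 -> (x_3 <-> x_4) = True
        x_3 <-> x_4 = False
    (x_1 & ~x_5) | ((x_2 & x_5) & ~x_5) = True
      x_1 & ~x_5 = True
        ~x_5 = True
      (x_2 & x_5) & ~x_5 = False
        x_2 & x_5 = False
        ~x_5 = True
  (((x_1 <-> ~x_4) -> (x_2 & x_1)) | ((~x_4 & x_2) | (~x_3 & ~x_5))) -> ((x_4 | ~x_1) & (x_3 | (~x_4 & ~x_1))) = True
    ((x_1 <-> ~x_4) -> (x_2 & x_1)) | ((~x_4 & x_2) | (~x_3 & ~x_5)) = False
      (x_1 <-> ~x_4) -> (x_2 & x_1) = False
        x_1 <-> ~x_4 = True
          ~x_4 = True
        x_2 & x_1 = False
      (~x_4 & x_2) | (~x_3 & ~x_5) = False
        ~x_4 & x_2 = False
          ~x_4 = True
        ~x_3 & ~x_5 = False
          ~x_3 = False
          ~x_5 = True
    (x_4 | ~x_1) & (x_3 | (~x_4 & ~x_1)) = False
      x_4 | ~x_1 = False
        ~x_1 = False
      x_3 | (~x_4 & ~x_1) = True
        ~x_4 & ~x_1 = False
          ~x_4 = True
          ~x_1 = False
Both conjuncts True, so the formula holds.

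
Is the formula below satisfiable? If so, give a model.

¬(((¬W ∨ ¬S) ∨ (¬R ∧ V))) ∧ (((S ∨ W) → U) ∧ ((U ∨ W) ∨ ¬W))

W=T, R=T, V=T, U=T, S=T

  ¬(((¬W ∨ ¬S) ∨ (¬R ∧ V))) = True
    (¬W ∨ ¬S) ∨ (¬R ∧ V) = False
      ¬W ∨ ¬S = False
        ¬W = False
        ¬S = False
      ¬R ∧ V = False
        ¬R = False
  ((S ∨ W) → U) ∧ ((U ∨ W) ∨ ¬W) = True
    (S ∨ W) → U = True
      S ∨ W = True
    (U ∨ W) ∨ ¬W = True
      U ∨ W = True
      ¬W = False
Both conjuncts True, so the formula holds.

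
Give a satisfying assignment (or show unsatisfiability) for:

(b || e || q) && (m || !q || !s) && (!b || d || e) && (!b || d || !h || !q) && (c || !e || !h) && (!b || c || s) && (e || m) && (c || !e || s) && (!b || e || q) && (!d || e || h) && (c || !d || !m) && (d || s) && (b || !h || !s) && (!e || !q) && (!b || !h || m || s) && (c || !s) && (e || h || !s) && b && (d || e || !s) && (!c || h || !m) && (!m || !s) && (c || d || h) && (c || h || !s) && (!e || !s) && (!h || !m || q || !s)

Unit clause (b) forces b = True.
Set h = False.
Try s = True:
  (c || !s) forces c = True.
  (e || h || !s) forces e = True.
  clause (!e || !s) is falsified — backtrack.
So s = False.
  then (!b || c || s) forces c = True.
  then (d || s) forces d = True.
  then (!c || h || !m) forces m = False.
  then (e || m) forces e = True.
  then (!e || !q) forces q = False.
All clauses satisfied.

h = False; s = False; q = False; m = False; d = True; e = True; b = True; c = True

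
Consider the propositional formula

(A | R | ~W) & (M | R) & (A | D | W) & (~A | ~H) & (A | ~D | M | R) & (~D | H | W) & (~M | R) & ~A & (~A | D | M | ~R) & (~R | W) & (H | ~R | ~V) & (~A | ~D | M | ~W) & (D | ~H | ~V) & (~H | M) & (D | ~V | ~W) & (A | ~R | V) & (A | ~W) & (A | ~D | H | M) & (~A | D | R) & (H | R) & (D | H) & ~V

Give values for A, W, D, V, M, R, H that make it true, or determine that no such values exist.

Case R = True:
  (~A) forces A = False.
  (~R | W) forces W = True.
  Clause (A | ~W) is falsified — contradiction.
Case R = False:
  (M | R) forces M = True.
  Clause (~M | R) is falsified — contradiction.
Both cases fail, so the formula is unsatisfiable.

UNSATISFIABLE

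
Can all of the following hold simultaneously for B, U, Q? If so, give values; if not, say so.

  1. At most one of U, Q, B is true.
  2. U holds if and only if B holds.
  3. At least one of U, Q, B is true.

B=F, U=F, Q=T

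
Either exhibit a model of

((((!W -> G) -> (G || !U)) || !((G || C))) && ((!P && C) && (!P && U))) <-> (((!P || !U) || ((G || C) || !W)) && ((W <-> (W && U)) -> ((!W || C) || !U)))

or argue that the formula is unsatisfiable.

W = False, C = True, P = False, U = True, G = True

  ((((!W -> G) -> (G || !U)) || !((G || C))) && ((!P && C) && (!P && U))) <-> (((!P || !U) || ((G || C) || !W)) && ((W <-> (W && U)) -> ((!W || C) || !U))) = True
    (((!W -> G) -> (G || !U)) || !((G || C))) && ((!P && C) && (!P && U)) = True
      ((!W -> G) -> (G || !U)) || !((G || C)) = True
        (!W -> G) -> (G || !U) = True
          !W -> G = True
            !W = True
          G || !U = True
            !U = False
        !((G || C)) = False
          G || C = True
      (!P && C) && (!P && U) = True
        !P && C = True
          !P = True
        !P && U = True
          !P = True
    ((!P || !U) || ((G || C) || !W)) && ((W <-> (W && U)) -> ((!W || C) || !U)) = True
      (!P || !U) || ((G || C) || !W) = True
        !P || !U = True
          !P = True
          !U = False
        (G || C) || !W = True
          G || C = True
          !W = True
      (W <-> (W && U)) -> ((!W || C) || !U) = True
        W <-> (W && U) = True
          W && U = False
        (!W || C) || !U = True
          !W || C = True
            !W = True
          !U = False
The formula evaluates to True.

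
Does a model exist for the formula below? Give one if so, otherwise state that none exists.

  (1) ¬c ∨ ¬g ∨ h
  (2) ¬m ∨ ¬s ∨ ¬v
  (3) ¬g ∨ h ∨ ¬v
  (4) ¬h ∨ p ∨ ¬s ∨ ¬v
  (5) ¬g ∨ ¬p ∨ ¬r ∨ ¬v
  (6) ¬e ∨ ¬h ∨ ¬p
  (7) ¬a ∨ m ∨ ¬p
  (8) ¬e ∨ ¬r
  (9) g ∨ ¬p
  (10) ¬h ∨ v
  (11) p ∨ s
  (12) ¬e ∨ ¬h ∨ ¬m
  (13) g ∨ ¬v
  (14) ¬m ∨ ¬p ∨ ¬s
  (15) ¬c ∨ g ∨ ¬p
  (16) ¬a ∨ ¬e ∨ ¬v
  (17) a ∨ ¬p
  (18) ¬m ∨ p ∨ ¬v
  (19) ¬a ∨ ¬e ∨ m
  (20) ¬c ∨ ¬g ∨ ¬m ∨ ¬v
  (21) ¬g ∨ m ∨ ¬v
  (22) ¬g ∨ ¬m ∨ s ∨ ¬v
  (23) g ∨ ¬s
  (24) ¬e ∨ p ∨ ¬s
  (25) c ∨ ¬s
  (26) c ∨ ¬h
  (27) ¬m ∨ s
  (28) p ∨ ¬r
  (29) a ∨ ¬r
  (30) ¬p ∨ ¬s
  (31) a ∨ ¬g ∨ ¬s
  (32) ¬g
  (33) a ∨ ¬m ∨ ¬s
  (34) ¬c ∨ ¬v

Unsatisfiable

Case g = True:
  Clause (¬g) is falsified — contradiction.
Case g = False:
  (g ∨ ¬p) forces p = False.
  (p ∨ s) forces s = True.
  Clause (g ∨ ¬s) is falsified — contradiction.
Both cases fail, so the formula is unsatisfiable.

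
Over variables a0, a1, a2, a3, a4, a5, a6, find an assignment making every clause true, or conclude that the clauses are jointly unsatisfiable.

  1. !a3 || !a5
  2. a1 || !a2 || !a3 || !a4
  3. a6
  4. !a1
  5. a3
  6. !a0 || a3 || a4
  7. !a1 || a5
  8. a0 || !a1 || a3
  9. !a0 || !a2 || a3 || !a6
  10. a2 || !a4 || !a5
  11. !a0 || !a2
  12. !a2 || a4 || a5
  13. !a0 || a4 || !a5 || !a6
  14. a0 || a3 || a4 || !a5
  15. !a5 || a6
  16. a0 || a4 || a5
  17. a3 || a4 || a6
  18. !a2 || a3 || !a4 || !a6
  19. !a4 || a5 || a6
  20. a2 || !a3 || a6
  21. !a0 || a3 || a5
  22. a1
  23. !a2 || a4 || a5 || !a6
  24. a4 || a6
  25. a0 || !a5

UNSATISFIABLE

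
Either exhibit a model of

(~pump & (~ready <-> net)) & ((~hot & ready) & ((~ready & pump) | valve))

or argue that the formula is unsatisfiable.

pump = False, valve = True, net = False, ready = True, hot = False

  ~pump & (~ready <-> net) = True
    ~pump = True
    ~ready <-> net = True
      ~ready = False
  (~hot & ready) & ((~ready & pump) | valve) = True
    ~hot & ready = True
      ~hot = True
    (~ready & pump) | valve = True
      ~ready & pump = False
        ~ready = False
Both conjuncts True, so the formula holds.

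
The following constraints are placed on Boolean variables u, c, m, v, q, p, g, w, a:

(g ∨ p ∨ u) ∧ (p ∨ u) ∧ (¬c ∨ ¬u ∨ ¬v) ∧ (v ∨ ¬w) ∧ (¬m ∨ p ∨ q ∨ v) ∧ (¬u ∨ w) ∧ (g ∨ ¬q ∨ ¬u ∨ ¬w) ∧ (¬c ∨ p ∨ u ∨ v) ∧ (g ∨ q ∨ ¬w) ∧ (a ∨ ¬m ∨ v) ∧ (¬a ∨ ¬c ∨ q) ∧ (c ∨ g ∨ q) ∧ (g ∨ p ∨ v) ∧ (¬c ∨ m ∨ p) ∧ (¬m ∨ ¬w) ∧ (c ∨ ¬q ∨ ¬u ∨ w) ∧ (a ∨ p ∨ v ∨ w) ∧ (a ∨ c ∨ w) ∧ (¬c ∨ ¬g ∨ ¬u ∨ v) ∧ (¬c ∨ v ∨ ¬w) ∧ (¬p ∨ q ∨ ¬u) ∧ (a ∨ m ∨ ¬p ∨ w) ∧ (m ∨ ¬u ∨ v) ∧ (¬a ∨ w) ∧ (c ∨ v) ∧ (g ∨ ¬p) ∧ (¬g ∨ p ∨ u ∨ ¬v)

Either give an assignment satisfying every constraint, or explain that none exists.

u=F, c=T, m=T, v=T, q=T, p=T, g=T, w=F, a=F

Set u = False.
  then (p ∨ u) forces p = True.
  then (g ∨ ¬p) forces g = True.
Set c = True.
Set m = True.
  then (¬m ∨ ¬w) forces w = False.
  then (¬a ∨ w) forces a = False.
  then (a ∨ ¬m ∨ v) forces v = True.
Set q = True.
All clauses satisfied.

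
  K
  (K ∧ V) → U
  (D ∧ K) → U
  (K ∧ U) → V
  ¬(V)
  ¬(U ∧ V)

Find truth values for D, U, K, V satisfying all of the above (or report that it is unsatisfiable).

Unit clause (K) forces K = True.
Unit clause (¬V) forces V = False.
In (¬K ∨ ¬U ∨ V) only ¬U is left, so U = False.
In (¬D ∨ ¬K ∨ U) only ¬D is left, so D = False.
All clauses satisfied.

D: False, U: False, K: True, V: False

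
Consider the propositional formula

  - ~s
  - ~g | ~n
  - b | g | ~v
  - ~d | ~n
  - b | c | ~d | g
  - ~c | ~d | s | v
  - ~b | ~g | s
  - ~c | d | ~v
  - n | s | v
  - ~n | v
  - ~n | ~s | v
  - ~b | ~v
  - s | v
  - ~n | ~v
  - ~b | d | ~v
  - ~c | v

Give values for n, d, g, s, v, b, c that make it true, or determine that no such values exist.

Unit clause (~s) forces s = False.
In (s | v) only v is left, so v = True.
In (~n | ~v) only ~n is left, so n = False.
In (~b | ~v) only ~b is left, so b = False.
In (b | g | ~v) only g is left, so g = True.
Set d = True.
Set c = False.
All clauses satisfied.

n = False, d = True, g = True, s = False, v = True, b = False, c = False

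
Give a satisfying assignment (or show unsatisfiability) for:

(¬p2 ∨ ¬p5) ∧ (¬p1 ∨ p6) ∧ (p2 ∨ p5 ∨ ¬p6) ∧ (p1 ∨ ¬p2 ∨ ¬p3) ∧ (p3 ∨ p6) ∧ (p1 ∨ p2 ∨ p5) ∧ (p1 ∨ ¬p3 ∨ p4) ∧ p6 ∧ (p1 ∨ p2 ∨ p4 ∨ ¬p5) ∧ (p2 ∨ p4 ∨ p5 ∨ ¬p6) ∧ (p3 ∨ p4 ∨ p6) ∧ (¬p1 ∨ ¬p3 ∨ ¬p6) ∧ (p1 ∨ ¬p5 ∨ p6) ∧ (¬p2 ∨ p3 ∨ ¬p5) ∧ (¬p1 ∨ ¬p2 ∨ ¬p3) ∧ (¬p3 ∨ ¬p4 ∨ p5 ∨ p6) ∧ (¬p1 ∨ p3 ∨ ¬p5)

p1 = False, p2 = False, p3 = True, p4 = True, p5 = True, p6 = True

Unit clause (p6) forces p6 = True.
Set p1 = False.
Set p2 = False.
  then (p2 ∨ p5 ∨ ¬p6) forces p5 = True.
  then (p1 ∨ p2 ∨ p4 ∨ ¬p5) forces p4 = True.
Set p3 = True.
All clauses satisfied.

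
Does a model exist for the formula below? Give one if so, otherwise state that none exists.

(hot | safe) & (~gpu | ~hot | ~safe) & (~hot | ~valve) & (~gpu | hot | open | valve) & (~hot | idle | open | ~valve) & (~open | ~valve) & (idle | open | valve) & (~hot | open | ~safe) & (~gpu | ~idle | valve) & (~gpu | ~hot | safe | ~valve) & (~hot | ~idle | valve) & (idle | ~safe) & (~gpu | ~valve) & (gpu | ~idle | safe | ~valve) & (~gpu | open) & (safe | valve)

idle = True, gpu = False, safe = True, valve = True, hot = False, open = False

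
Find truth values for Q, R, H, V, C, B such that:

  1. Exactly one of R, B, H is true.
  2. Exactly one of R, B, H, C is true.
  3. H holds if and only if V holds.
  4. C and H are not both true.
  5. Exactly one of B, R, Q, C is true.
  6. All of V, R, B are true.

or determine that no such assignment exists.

Unsatisfiable — no assignment works.

Case R = True:
  (1) with R=T forces B = False.
  Constraint (6) is violated (B=F) — contradiction.
Case R = False:
  Constraint (6) is violated (R=F) — contradiction.
Both cases fail — unsatisfiable.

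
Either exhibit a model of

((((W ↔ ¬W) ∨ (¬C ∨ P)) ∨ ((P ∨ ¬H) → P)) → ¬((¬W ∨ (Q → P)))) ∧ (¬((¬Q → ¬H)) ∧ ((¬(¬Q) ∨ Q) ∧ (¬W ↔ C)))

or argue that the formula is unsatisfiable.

Case Q = True: the conjunct ¬((¬Q → ¬H)) becomes ¬((False → ¬H)) = False.
Case Q = False: the conjunct ¬(¬Q) ∨ Q becomes ¬True ∨ False = False.
Both cases fail — unsatisfiable.

The formula is unsatisfiable.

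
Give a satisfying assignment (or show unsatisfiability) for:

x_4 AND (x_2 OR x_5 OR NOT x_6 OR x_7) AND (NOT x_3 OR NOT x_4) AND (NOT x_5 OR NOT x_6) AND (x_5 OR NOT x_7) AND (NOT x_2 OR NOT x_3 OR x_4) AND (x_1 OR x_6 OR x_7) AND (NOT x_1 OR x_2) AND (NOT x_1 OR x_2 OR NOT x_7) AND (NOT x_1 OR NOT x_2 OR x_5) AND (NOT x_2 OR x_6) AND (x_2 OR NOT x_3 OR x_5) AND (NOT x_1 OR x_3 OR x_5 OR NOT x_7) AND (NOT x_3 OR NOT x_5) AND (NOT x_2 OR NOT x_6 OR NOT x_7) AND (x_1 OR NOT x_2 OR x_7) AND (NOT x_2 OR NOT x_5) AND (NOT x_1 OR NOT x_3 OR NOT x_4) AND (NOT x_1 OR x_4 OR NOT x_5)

Unit clause (x_4) forces x_4 = True.
In (NOT x_3 OR NOT x_4) only NOT x_3 is left, so x_3 = False.
Set x_1 = False.
Try x_2 = True:
  (NOT x_2 OR x_6) forces x_6 = True.
  (NOT x_5 OR NOT x_6) forces x_5 = False.
  (x_5 OR NOT x_7) forces x_7 = False.
  clause (x_1 OR NOT x_2 OR x_7) is falsified — backtrack.
So x_2 = False.
Set x_5 = True.
  then (NOT x_5 OR NOT x_6) forces x_6 = False.
  then (x_1 OR x_6 OR x_7) forces x_7 = True.
All clauses satisfied.

x_1 = False; x_2 = False; x_3 = False; x_4 = True; x_5 = True; x_6 = False; x_7 = True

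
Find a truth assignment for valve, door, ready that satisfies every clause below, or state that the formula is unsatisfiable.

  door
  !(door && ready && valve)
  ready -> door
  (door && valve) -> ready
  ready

valve = False, door = True, ready = True

Unit clause (ready) forces ready = True.
Unit clause (door) forces door = True.
In (!door || !ready || !valve) only !valve is left, so valve = False.
Check each clause:
  (ready): ready holds.
  (door): door holds.
  (!door || !ready || !valve): !valve holds.
  (door || !ready): door holds.
  (!door || ready || !valve): ready holds.
All clauses satisfied.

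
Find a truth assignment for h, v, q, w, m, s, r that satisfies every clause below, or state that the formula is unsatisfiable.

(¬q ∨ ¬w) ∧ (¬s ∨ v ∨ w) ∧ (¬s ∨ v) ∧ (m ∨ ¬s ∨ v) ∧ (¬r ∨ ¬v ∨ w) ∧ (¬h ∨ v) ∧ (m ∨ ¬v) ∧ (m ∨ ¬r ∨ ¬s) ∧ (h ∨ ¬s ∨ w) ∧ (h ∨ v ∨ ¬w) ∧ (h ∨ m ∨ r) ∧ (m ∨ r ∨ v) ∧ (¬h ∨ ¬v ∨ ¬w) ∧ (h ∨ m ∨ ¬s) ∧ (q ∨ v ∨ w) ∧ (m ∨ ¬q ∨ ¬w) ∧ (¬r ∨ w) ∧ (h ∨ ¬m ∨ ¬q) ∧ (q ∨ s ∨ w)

Set h = False.
Set v = True.
  then (m ∨ ¬v) forces m = True.
  then (h ∨ ¬m ∨ ¬q) forces q = False.
Try w = False:
  (¬r ∨ ¬v ∨ w) forces r = False.
  (h ∨ ¬s ∨ w) forces s = False.
  clause (q ∨ s ∨ w) is falsified — backtrack.
So w = True.
Set s = False.
Set r = False.
All clauses satisfied.

h=F, v=T, q=F, w=T, m=T, s=F, r=F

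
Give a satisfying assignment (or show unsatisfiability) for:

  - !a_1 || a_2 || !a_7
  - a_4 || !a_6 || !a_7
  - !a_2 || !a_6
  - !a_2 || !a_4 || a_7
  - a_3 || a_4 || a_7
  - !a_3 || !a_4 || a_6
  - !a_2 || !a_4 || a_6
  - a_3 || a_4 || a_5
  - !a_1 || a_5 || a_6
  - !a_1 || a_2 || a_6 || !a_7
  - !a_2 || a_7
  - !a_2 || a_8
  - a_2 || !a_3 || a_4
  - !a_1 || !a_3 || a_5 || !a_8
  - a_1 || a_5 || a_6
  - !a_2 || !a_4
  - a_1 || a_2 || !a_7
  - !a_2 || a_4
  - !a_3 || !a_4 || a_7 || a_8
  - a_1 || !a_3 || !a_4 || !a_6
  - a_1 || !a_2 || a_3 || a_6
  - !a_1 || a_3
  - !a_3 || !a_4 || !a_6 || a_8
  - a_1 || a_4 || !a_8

Set a_1 = False.
Set a_2 = False.
  then (a_1 || a_2 || !a_7) forces a_7 = False.
Set a_3 = False.
  then (a_3 || a_4 || a_7) forces a_4 = True.
Set a_5 = False.
  then (a_1 || a_5 || a_6) forces a_6 = True.
Set a_8 = True.
All clauses satisfied.

a_1 = False; a_2 = False; a_3 = False; a_4 = True; a_5 = False; a_6 = True; a_7 = False; a_8 = True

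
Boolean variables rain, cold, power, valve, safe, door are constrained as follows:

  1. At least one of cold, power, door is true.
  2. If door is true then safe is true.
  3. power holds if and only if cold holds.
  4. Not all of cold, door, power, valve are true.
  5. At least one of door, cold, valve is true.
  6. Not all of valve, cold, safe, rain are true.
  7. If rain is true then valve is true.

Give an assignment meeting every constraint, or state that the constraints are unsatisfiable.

rain: False, cold: True, power: True, valve: False, safe: True, door: True

  (1) {cold, power, door}: 3 true — at least one ✓
  (2) door=T ⇒ safe: T ✓
  (3) power=T, cold=T — same ✓
  (4) {cold, door, power, valve}: 3/4 true — not all ✓
  (5) {door, cold, valve}: 2 true — at least one ✓
  (6) {valve, cold, safe, rain}: 2/4 true — not all ✓
  (7) rain=F ⇒ valve: vacuous ✓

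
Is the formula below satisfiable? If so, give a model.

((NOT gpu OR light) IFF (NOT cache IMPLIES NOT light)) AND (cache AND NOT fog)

fog = False; gpu = False; cache = True; light = False

  (NOT gpu OR light) IFF (NOT cache IMPLIES NOT light) = True
    NOT gpu OR light = True
      NOT gpu = True
    NOT cache IMPLIES NOT light = True
      NOT cache = False
      NOT light = True
  cache AND NOT fog = True
    NOT fog = True
Both conjuncts True, so the formula holds.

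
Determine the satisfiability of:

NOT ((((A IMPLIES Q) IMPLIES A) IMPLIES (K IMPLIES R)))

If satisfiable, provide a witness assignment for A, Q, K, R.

A = True, Q = False, K = True, R = False

  NOT ((((A IMPLIES Q) IMPLIES A) IMPLIES (K IMPLIES R))) = True
    ((A IMPLIES Q) IMPLIES A) IMPLIES (K IMPLIES R) = False
      (A IMPLIES Q) IMPLIES A = True
        A IMPLIES Q = False
      K IMPLIES R = False
The formula evaluates to True.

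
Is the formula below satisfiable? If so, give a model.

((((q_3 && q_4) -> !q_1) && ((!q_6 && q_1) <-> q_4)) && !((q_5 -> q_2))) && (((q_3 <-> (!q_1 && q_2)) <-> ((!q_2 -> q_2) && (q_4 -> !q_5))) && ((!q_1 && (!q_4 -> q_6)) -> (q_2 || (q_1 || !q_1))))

q_1: True, q_2: False, q_3: True, q_4: False, q_5: True, q_6: True

  (((q_3 && q_4) -> !q_1) && ((!q_6 && q_1) <-> q_4)) && !((q_5 -> q_2)) = True
    ((q_3 && q_4) -> !q_1) && ((!q_6 && q_1) <-> q_4) = True
      (q_3 && q_4) -> !q_1 = True
        q_3 && q_4 = False
        !q_1 = False
      (!q_6 && q_1) <-> q_4 = True
        !q_6 && q_1 = False
          !q_6 = False
    !((q_5 -> q_2)) = True
      q_5 -> q_2 = False
  ((q_3 <-> (!q_1 && q_2)) <-> ((!q_2 -> q_2) && (q_4 -> !q_5))) && ((!q_1 && (!q_4 -> q_6)) -> (q_2 || (q_1 || !q_1))) = True
    (q_3 <-> (!q_1 && q_2)) <-> ((!q_2 -> q_2) && (q_4 -> !q_5)) = True
      q_3 <-> (!q_1 && q_2) = False
        !q_1 && q_2 = False
          !q_1 = False
      (!q_2 -> q_2) && (q_4 -> !q_5) = False
        !q_2 -> q_2 = False
          !q_2 = True
        q_4 -> !q_5 = True
          !q_5 = False
    (!q_1 && (!q_4 -> q_6)) -> (q_2 || (q_1 || !q_1)) = True
      !q_1 && (!q_4 -> q_6) = False
        !q_1 = False
        !q_4 -> q_6 = True
          !q_4 = True
      q_2 || (q_1 || !q_1) = True
        q_1 || !q_1 = True
          !q_1 = False
Both conjuncts True, so the formula holds.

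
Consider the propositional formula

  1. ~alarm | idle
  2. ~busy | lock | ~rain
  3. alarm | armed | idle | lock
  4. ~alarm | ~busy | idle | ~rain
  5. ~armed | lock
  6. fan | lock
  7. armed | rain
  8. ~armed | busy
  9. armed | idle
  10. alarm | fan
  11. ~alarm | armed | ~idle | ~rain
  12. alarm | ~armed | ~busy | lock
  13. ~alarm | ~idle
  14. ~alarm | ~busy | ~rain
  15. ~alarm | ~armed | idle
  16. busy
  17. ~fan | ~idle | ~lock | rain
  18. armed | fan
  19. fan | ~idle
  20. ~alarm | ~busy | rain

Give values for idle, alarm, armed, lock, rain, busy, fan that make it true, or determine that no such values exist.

idle = False; alarm = False; armed = True; lock = True; rain = False; busy = True; fan = True

Unit clause (busy) forces busy = True.
Set idle = False.
  then (~alarm | idle) forces alarm = False.
  then (armed | idle) forces armed = True.
  then (alarm | fan) forces fan = True.
  then (alarm | ~armed | ~busy | lock) forces lock = True.
Set rain = False.
All clauses satisfied.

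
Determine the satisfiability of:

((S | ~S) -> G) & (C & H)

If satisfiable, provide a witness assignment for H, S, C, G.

H = True, S = False, C = True, G = True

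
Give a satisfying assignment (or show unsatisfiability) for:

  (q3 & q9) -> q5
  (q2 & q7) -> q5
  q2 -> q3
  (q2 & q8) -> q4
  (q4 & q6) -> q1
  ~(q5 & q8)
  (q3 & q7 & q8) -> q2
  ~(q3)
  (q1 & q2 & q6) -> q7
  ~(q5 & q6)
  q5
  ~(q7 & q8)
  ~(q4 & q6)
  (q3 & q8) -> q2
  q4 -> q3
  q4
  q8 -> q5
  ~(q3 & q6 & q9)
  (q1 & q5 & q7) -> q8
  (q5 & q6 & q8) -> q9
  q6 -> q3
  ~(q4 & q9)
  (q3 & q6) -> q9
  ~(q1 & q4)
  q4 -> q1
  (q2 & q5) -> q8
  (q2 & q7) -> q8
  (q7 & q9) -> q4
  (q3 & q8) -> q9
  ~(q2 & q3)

Unsatisfiable

Case q3 = True:
  Clause (~q3) is falsified — contradiction.
Case q3 = False:
  (q4) forces q4 = True.
  Clause (q3 | ~q4) is falsified — contradiction.
Both cases fail, so the formula is unsatisfiable.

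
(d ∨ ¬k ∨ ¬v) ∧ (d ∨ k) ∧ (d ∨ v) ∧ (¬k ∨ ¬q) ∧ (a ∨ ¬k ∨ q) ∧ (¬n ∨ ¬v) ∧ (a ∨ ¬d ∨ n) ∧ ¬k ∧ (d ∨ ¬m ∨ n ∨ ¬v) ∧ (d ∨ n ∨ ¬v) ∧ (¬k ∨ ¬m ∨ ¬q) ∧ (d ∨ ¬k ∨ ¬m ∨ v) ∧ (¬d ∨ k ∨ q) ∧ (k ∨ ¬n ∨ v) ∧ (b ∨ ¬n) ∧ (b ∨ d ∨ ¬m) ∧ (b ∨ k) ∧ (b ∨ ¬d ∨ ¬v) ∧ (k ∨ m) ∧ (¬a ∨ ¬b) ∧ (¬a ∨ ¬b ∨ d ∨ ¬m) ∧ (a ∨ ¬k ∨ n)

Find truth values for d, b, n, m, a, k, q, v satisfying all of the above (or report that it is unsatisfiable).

Case k = True:
  Clause (¬k) is falsified — contradiction.
Case k = False:
  (d ∨ k) forces d = True.
  (¬d ∨ k ∨ q) forces q = True.
  (b ∨ k) forces b = True.
  (k ∨ m) forces m = True.
  (¬a ∨ ¬b) forces a = False.
  (a ∨ ¬d ∨ n) forces n = True.
  (¬n ∨ ¬v) forces v = False.
  Clause (k ∨ ¬n ∨ v) is falsified — contradiction.
Both cases fail, so the formula is unsatisfiable.

The formula is unsatisfiable.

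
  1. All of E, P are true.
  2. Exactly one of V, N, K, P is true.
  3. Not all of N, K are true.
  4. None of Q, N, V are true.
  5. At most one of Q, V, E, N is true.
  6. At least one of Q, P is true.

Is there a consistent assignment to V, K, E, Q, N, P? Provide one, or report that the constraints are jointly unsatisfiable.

V: False; K: False; E: True; Q: False; N: False; P: True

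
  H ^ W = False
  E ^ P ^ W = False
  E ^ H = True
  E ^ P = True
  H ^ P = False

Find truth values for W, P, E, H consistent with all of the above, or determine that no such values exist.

W = True, P = True, E = False, H = True

H ^ W = T ^ T = False ✓
E ^ P ^ W = F ^ T ^ T = False ✓
E ^ H = F ^ T = True ✓
E ^ P = F ^ T = True ✓
H ^ P = T ^ T = False ✓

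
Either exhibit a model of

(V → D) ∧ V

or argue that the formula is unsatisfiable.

V=T; D=T

  V → D = True
Both conjuncts True, so the formula holds.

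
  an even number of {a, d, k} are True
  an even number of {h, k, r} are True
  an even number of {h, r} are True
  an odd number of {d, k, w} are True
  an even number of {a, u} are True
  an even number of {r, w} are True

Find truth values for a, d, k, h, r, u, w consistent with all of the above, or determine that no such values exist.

a = True, d = True, k = False, h = False, r = False, u = True, w = False

{a, d, k}: 2 true → even ✓
{h, k, r}: 0 true → even ✓
{h, r}: 0 true → even ✓
{d, k, w}: 1 true → odd ✓
{a, u}: 2 true → even ✓
{r, w}: 0 true → even ✓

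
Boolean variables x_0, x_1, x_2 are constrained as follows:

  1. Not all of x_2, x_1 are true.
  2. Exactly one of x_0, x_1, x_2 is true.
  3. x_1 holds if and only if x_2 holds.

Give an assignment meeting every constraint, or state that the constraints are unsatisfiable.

x_0: True, x_1: False, x_2: False

  (1) {x_2, x_1}: 0/2 true — not all ✓
  (2) {x_0, x_1, x_2}: 1 true — exactly one ✓
  (3) x_1=F, x_2=F — same ✓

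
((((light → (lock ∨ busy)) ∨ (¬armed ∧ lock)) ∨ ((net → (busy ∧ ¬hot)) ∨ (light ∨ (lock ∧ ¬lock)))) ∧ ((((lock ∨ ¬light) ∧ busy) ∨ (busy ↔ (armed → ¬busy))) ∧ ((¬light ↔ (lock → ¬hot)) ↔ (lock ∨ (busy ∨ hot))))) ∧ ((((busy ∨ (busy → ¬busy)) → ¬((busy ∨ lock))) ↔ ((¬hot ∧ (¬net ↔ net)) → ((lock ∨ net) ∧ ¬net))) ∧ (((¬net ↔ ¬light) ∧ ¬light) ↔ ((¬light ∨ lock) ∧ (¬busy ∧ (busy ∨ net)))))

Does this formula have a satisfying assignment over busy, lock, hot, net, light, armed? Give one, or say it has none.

UNSATISFIABLE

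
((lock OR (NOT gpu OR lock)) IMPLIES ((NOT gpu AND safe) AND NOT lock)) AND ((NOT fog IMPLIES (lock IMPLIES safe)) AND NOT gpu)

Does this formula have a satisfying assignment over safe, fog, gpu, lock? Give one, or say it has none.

safe = True, fog = True, gpu = False, lock = False

  (lock OR (NOT gpu OR lock)) IMPLIES ((NOT gpu AND safe) AND NOT lock) = True
    lock OR (NOT gpu OR lock) = True
      NOT gpu OR lock = True
        NOT gpu = True
    (NOT gpu AND safe) AND NOT lock = True
      NOT gpu AND safe = True
        NOT gpu = True
      NOT lock = True
  (NOT fog IMPLIES (lock IMPLIES safe)) AND NOT gpu = True
    NOT fog IMPLIES (lock IMPLIES safe) = True
      NOT fog = False
      lock IMPLIES safe = True
    NOT gpu = True
Both conjuncts True, so the formula holds.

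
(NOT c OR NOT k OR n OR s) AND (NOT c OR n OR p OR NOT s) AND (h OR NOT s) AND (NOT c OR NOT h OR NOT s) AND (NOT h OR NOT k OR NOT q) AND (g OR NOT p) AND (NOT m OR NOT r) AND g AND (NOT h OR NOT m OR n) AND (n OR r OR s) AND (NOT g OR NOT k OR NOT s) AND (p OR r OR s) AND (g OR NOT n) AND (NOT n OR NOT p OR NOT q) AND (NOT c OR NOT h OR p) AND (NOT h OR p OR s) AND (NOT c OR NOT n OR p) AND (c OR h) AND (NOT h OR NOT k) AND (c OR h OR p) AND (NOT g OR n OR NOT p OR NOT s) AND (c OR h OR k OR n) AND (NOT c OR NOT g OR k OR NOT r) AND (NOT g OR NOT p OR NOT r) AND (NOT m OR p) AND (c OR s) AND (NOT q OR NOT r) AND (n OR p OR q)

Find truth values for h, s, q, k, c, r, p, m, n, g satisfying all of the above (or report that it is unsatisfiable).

Unit clause (g) forces g = True.
Set h = True.
  then (NOT h OR NOT k) forces k = False.
Set s = True.
  then (NOT c OR NOT h OR NOT s) forces c = False.
Set q = False.
Set r = False.
Set p = True.
  then (NOT g OR n OR NOT p OR NOT s) forces n = True.
Set m = True.
All clauses satisfied.

h=T, s=T, q=F, k=F, c=F, r=F, p=T, m=T, n=T, g=T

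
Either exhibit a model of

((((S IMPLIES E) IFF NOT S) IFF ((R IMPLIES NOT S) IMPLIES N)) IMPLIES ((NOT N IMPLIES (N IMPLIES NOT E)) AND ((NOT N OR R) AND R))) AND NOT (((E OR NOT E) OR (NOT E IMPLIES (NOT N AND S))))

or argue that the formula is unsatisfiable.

Unsatisfiable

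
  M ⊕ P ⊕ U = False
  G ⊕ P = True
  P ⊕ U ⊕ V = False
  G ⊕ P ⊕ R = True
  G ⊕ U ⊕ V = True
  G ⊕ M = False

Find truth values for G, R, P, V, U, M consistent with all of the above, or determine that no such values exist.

G: False; R: False; P: True; V: False; U: True; M: False

M ⊕ P ⊕ U = F ⊕ T ⊕ T = False ✓
G ⊕ P = F ⊕ T = True ✓
P ⊕ U ⊕ V = T ⊕ T ⊕ F = False ✓
G ⊕ P ⊕ R = F ⊕ T ⊕ F = True ✓
G ⊕ U ⊕ V = F ⊕ T ⊕ F = True ✓
G ⊕ M = F ⊕ F = False ✓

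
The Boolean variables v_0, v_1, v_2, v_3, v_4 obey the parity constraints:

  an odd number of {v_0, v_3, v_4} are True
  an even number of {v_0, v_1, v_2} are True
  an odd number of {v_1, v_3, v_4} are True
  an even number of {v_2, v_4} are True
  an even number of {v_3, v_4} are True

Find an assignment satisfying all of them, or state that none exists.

v_0=T, v_1=T, v_2=F, v_3=F, v_4=F

{v_0, v_3, v_4}: 1 true → odd ✓
{v_0, v_1, v_2}: 2 true → even ✓
{v_1, v_3, v_4}: 1 true → odd ✓
{v_2, v_4}: 0 true → even ✓
{v_3, v_4}: 0 true → even ✓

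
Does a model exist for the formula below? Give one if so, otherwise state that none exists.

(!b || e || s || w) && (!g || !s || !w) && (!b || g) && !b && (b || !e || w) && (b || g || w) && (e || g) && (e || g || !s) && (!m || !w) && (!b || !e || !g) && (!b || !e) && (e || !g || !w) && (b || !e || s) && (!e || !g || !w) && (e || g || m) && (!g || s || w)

Unit clause (!b) forces b = False.
Set w = False.
  then (b || !e || w) forces e = False.
  then (b || g || w) forces g = True.
  then (!g || s || w) forces s = True.
Set m = True.
All clauses satisfied.

w = False; e = False; m = True; b = False; g = True; s = True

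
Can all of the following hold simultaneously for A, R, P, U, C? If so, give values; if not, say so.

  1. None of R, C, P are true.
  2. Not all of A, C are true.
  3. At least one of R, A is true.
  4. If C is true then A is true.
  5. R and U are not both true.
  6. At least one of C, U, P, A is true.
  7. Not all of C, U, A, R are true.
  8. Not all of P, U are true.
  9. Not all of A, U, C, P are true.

A = True; R = False; P = False; U = True; C = False

  (1) {R, C, P}: 0 true — none ✓
  (2) {A, C}: 1/2 true — not all ✓
  (3) {R, A}: 1 true — at least one ✓
  (4) C=F ⇒ A: vacuous ✓
  (5) R=F, U=T — not both ✓
  (6) {C, U, P, A}: 2 true — at least one ✓
  (7) {C, U, A, R}: 2/4 true — not all ✓
  (8) {P, U}: 1/2 true — not all ✓
  (9) {A, U, C, P}: 2/4 true — not all ✓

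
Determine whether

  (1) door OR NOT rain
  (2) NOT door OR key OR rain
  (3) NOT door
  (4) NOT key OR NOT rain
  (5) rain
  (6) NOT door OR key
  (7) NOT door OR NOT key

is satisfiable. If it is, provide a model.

Case door = True:
  Clause (NOT door) is falsified — contradiction.
Case door = False:
  (door OR NOT rain) forces rain = False.
  Clause (rain) is falsified — contradiction.
Both cases fail, so the formula is unsatisfiable.

No satisfying assignment exists.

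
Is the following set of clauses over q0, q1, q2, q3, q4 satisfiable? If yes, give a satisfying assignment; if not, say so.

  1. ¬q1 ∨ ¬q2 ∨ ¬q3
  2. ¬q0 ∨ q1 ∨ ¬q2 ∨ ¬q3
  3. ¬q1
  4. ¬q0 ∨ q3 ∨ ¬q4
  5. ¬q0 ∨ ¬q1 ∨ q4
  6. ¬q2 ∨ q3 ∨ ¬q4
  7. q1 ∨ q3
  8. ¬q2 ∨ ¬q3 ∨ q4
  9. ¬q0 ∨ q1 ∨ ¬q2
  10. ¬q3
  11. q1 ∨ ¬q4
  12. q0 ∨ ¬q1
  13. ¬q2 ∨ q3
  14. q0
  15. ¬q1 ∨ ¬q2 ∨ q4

No satisfying assignment exists.

Case q1 = True:
  Clause (¬q1) is falsified — contradiction.
Case q1 = False:
  (q1 ∨ q3) forces q3 = True.
  Clause (¬q3) is falsified — contradiction.
Both cases fail, so the formula is unsatisfiable.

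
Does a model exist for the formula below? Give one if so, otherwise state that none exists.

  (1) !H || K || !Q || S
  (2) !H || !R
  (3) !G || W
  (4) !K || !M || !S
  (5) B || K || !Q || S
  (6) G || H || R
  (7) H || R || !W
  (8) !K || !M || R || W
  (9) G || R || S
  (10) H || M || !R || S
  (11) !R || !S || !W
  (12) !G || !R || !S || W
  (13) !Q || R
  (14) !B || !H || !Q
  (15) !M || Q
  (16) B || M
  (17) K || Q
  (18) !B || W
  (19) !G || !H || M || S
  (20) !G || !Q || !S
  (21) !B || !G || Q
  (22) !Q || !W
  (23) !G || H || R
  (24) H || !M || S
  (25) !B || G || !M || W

Set B = False.
  then (B || M) forces M = True.
  then (!M || Q) forces Q = True.
  then (!Q || !W) forces W = False.
  then (!G || W) forces G = False.
  then (!Q || R) forces R = True.
  then (!H || !R) forces H = False.
  then (H || !M || S) forces S = True.
  then (!K || !M || !S) forces K = False.
All clauses satisfied.

B=F, W=F, G=F, M=T, H=F, R=T, S=T, Q=T, K=F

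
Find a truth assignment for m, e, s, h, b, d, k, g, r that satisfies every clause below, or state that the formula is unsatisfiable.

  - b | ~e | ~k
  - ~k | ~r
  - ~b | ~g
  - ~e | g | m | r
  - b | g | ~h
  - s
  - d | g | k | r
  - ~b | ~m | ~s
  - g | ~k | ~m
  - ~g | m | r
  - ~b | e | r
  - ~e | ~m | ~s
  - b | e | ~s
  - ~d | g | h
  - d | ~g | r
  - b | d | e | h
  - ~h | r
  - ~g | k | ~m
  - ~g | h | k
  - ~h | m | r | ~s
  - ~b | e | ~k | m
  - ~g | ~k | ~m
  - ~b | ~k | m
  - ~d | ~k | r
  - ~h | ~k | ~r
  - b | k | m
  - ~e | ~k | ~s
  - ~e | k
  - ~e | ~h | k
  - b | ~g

Unit clause (s) forces s = True.
Try m = True:
  (~b | ~m | ~s) forces b = False.
  (~e | ~m | ~s) forces e = False.
  clause (b | e | ~s) is falsified — backtrack.
So m = False.
Set e = False.
  then (b | e | ~s) forces b = True.
  then (~b | e | ~k | m) forces k = False.
  then (~b | ~g) forces g = False.
  then (~b | e | r) forces r = True.
Set h = True.
Set d = False.
All clauses satisfied.

m = False, e = False, s = True, h = True, b = True, d = False, k = False, g = False, r = True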